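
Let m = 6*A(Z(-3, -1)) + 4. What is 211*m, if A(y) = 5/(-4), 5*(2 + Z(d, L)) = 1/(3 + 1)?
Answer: -1477/2 ≈ -738.50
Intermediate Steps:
Z(d, L) = -39/20 (Z(d, L) = -2 + 1/(5*(3 + 1)) = -2 + (⅕)/4 = -2 + (⅕)*(¼) = -2 + 1/20 = -39/20)
A(y) = -5/4 (A(y) = 5*(-¼) = -5/4)
m = -7/2 (m = 6*(-5/4) + 4 = -15/2 + 4 = -7/2 ≈ -3.5000)
211*m = 211*(-7/2) = -1477/2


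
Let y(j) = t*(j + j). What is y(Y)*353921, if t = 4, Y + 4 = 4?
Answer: 0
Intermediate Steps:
Y = 0 (Y = -4 + 4 = 0)
y(j) = 8*j (y(j) = 4*(j + j) = 4*(2*j) = 8*j)
y(Y)*353921 = (8*0)*353921 = 0*353921 = 0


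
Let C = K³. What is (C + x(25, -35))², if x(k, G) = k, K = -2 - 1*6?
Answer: 237169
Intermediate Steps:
K = -8 (K = -2 - 6 = -8)
C = -512 (C = (-8)³ = -512)
(C + x(25, -35))² = (-512 + 25)² = (-487)² = 237169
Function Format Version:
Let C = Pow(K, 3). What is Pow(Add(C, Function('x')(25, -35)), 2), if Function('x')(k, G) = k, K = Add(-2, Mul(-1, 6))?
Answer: 237169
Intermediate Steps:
K = -8 (K = Add(-2, -6) = -8)
C = -512 (C = Pow(-8, 3) = -512)
Pow(Add(C, Function('x')(25, -35)), 2) = Pow(Add(-512, 25), 2) = Pow(-487, 2) = 237169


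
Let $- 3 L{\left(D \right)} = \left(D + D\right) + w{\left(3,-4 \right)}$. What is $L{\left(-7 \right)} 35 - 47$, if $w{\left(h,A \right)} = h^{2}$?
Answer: $\frac{34}{3} \approx 11.333$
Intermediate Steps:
$L{\left(D \right)} = -3 - \frac{2 D}{3}$ ($L{\left(D \right)} = - \frac{\left(D + D\right) + 3^{2}}{3} = - \frac{2 D + 9}{3} = - \frac{9 + 2 D}{3} = -3 - \frac{2 D}{3}$)
$L{\left(-7 \right)} 35 - 47 = \left(-3 - - \frac{14}{3}\right) 35 - 47 = \left(-3 + \frac{14}{3}\right) 35 - 47 = \frac{5}{3} \cdot 35 - 47 = \frac{175}{3} - 47 = \frac{34}{3}$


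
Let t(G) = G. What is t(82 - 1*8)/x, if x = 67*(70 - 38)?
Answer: 37/1072 ≈ 0.034515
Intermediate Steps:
x = 2144 (x = 67*32 = 2144)
t(82 - 1*8)/x = (82 - 1*8)/2144 = (82 - 8)*(1/2144) = 74*(1/2144) = 37/1072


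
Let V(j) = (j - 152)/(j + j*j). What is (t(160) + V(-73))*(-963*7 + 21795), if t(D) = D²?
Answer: 112531472625/292 ≈ 3.8538e+8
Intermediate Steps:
V(j) = (-152 + j)/(j + j²)
(t(160) + V(-73))*(-963*7 + 21795) = (160² + (-152 - 73)/((-73)*(1 - 73)))*(-963*7 + 21795) = (25600 - 1/73*(-225)/(-72))*(-6741 + 21795) = (25600 - 1/73*(-1/72)*(-225))*15054 = (25600 - 25/584)*15054 = (14950375/584)*15054 = 112531472625/292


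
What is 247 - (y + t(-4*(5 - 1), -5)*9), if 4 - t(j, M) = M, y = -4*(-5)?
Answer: 146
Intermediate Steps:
y = 20
t(j, M) = 4 - M
247 - (y + t(-4*(5 - 1), -5)*9) = 247 - (20 + (4 - 1*(-5))*9) = 247 - (20 + (4 + 5)*9) = 247 - (20 + 9*9) = 247 - (20 + 81) = 247 - 1*101 = 247 - 101 = 146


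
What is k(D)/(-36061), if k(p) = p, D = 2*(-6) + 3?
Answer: 9/36061 ≈ 0.00024958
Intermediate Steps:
D = -9 (D = -12 + 3 = -9)
k(D)/(-36061) = -9/(-36061) = -9*(-1/36061) = 9/36061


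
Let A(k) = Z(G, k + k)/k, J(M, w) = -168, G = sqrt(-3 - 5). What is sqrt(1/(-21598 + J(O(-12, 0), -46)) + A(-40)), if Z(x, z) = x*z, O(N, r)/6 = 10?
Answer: sqrt(-21766 + 1895035024*I*sqrt(2))/21766 ≈ 1.6818 + 1.6818*I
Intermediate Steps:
O(N, r) = 60 (O(N, r) = 6*10 = 60)
G = 2*I*sqrt(2) (G = sqrt(-8) = 2*I*sqrt(2) ≈ 2.8284*I)
A(k) = 4*I*sqrt(2) (A(k) = ((2*I*sqrt(2))*(k + k))/k = ((2*I*sqrt(2))*(2*k))/k = (4*I*k*sqrt(2))/k = 4*I*sqrt(2))
sqrt(1/(-21598 + J(O(-12, 0), -46)) + A(-40)) = sqrt(1/(-21598 - 168) + 4*I*sqrt(2)) = sqrt(1/(-21766) + 4*I*sqrt(2)) = sqrt(-1/21766 + 4*I*sqrt(2))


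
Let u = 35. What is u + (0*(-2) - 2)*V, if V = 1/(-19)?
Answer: 667/19 ≈ 35.105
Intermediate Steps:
V = -1/19 ≈ -0.052632
u + (0*(-2) - 2)*V = 35 + (0*(-2) - 2)*(-1/19) = 35 + (0 - 2)*(-1/19) = 35 - 2*(-1/19) = 35 + 2/19 = 667/19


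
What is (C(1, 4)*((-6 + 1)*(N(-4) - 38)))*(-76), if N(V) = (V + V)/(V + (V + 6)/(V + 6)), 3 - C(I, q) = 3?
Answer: 0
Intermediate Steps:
C(I, q) = 0 (C(I, q) = 3 - 1*3 = 3 - 3 = 0)
N(V) = 2*V/(1 + V) (N(V) = (2*V)/(V + (6 + V)/(6 + V)) = (2*V)/(V + 1) = (2*V)/(1 + V) = 2*V/(1 + V))
(C(1, 4)*((-6 + 1)*(N(-4) - 38)))*(-76) = (0*((-6 + 1)*(2*(-4)/(1 - 4) - 38)))*(-76) = (0*(-5*(2*(-4)/(-3) - 38)))*(-76) = (0*(-5*(2*(-4)*(-⅓) - 38)))*(-76) = (0*(-5*(8/3 - 38)))*(-76) = (0*(-5*(-106/3)))*(-76) = (0*(530/3))*(-76) = 0*(-76) = 0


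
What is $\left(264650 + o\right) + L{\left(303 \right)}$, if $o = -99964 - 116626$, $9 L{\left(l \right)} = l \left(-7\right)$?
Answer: $\frac{143473}{3} \approx 47824.0$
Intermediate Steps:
$L{\left(l \right)} = - \frac{7 l}{9}$ ($L{\left(l \right)} = \frac{l \left(-7\right)}{9} = \frac{\left(-7\right) l}{9} = - \frac{7 l}{9}$)
$o = -216590$
$\left(264650 + o\right) + L{\left(303 \right)} = \left(264650 - 216590\right) - \frac{707}{3} = 48060 - \frac{707}{3} = \frac{143473}{3}$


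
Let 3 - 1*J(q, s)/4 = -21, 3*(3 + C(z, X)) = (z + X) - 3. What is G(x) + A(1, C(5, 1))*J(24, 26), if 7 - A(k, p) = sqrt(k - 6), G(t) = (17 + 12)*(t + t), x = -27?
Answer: -894 - 96*I*sqrt(5) ≈ -894.0 - 214.66*I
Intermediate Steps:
C(z, X) = -4 + X/3 + z/3 (C(z, X) = -3 + ((z + X) - 3)/3 = -3 + ((X + z) - 3)/3 = -3 + (-3 + X + z)/3 = -3 + (-1 + X/3 + z/3) = -4 + X/3 + z/3)
J(q, s) = 96 (J(q, s) = 12 - 4*(-21) = 12 + 84 = 96)
G(t) = 58*t (G(t) = 29*(2*t) = 58*t)
A(k, p) = 7 - sqrt(-6 + k) (A(k, p) = 7 - sqrt(k - 6) = 7 - sqrt(-6 + k))
G(x) + A(1, C(5, 1))*J(24, 26) = 58*(-27) + (7 - sqrt(-6 + 1))*96 = -1566 + (7 - sqrt(-5))*96 = -1566 + (7 - I*sqrt(5))*96 = -1566 + (672 - 96*I*sqrt(5)) = -894 - 96*I*sqrt(5)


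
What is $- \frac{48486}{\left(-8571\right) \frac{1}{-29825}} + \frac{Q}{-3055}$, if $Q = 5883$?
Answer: $- \frac{1472623498481}{8728135} \approx -1.6872 \cdot 10^{5}$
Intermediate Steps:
$- \frac{48486}{\left(-8571\right) \frac{1}{-29825}} + \frac{Q}{-3055} = - \frac{48486}{\left(-8571\right) \frac{1}{-29825}} + \frac{5883}{-3055} = - \frac{48486}{\left(-8571\right) \left(- \frac{1}{29825}\right)} + 5883 \left(- \frac{1}{3055}\right) = - \frac{48486}{\frac{8571}{29825}} - \frac{5883}{3055} = \left(-48486\right) \frac{29825}{8571} - \frac{5883}{3055} = - \frac{482031650}{2857} - \frac{5883}{3055} = - \frac{1472623498481}{8728135}$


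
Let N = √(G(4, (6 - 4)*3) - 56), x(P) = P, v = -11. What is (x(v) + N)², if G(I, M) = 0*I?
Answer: 65 - 44*I*√14 ≈ 65.0 - 164.63*I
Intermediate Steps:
G(I, M) = 0
N = 2*I*√14 (N = √(0 - 56) = √(-56) = 2*I*√14 ≈ 7.4833*I)
(x(v) + N)² = (-11 + 2*I*√14)²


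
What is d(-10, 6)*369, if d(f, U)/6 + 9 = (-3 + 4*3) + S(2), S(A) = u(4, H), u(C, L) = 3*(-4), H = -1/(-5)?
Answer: -26568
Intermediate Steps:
H = ⅕ (H = -1*(-⅕) = ⅕ ≈ 0.20000)
u(C, L) = -12
S(A) = -12
d(f, U) = -72 (d(f, U) = -54 + 6*((-3 + 4*3) - 12) = -54 + 6*((-3 + 12) - 12) = -54 + 6*(9 - 12) = -54 + 6*(-3) = -54 - 18 = -72)
d(-10, 6)*369 = -72*369 = -26568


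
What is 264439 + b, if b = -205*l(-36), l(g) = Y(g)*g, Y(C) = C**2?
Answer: 9828919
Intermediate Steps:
l(g) = g**3 (l(g) = g**2*g = g**3)
b = 9564480 (b = -205*(-36)**3 = -205*(-46656) = 9564480)
264439 + b = 264439 + 9564480 = 9828919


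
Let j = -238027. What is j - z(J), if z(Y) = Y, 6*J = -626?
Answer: -713768/3 ≈ -2.3792e+5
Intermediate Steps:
J = -313/3 (J = (⅙)*(-626) = -313/3 ≈ -104.33)
j - z(J) = -238027 - 1*(-313/3) = -238027 + 313/3 = -713768/3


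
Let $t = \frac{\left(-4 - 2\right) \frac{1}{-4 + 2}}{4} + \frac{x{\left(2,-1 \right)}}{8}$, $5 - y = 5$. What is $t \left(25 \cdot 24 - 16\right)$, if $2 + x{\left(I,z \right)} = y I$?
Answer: $292$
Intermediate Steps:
$y = 0$ ($y = 5 - 5 = 0$)
$x{\left(I,z \right)} = -2$ ($x{\left(I,z \right)} = -2 + 0 I = -2 + 0 = -2$)
$t = \frac{1}{2}$ ($t = \frac{\left(-4 - 2\right) \frac{1}{-4 + 2}}{4} - \frac{2}{8} = - \frac{6}{-2} \cdot \frac{1}{4} - \frac{1}{4} = \left(-6\right) \left(- \frac{1}{2}\right) \frac{1}{4} - \frac{1}{4} = 3 \cdot \frac{1}{4} - \frac{1}{4} = \frac{3}{4} - \frac{1}{4} = \frac{1}{2} \approx 0.5$)
$t \left(25 \cdot 24 - 16\right) = \frac{25 \cdot 24 - 16}{2} = \frac{600 - 16}{2} = \frac{1}{2} \cdot 584 = 292$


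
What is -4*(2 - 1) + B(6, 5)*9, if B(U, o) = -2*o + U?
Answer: -40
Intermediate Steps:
B(U, o) = U - 2*o
-4*(2 - 1) + B(6, 5)*9 = -4*(2 - 1) + (6 - 2*5)*9 = -4*1 + (6 - 10)*9 = -4 - 4*9 = -4 - 36 = -40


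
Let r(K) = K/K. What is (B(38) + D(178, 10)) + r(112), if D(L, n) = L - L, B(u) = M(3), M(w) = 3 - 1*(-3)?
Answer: 7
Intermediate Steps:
M(w) = 6 (M(w) = 3 + 3 = 6)
B(u) = 6
r(K) = 1
D(L, n) = 0
(B(38) + D(178, 10)) + r(112) = (6 + 0) + 1 = 6 + 1 = 7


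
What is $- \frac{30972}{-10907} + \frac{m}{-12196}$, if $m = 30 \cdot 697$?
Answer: $\frac{74834571}{66510886} \approx 1.1251$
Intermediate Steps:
$m = 20910$
$- \frac{30972}{-10907} + \frac{m}{-12196} = - \frac{30972}{-10907} + \frac{20910}{-12196} = \left(-30972\right) \left(- \frac{1}{10907}\right) + 20910 \left(- \frac{1}{12196}\right) = \frac{30972}{10907} - \frac{10455}{6098} = \frac{74834571}{66510886}$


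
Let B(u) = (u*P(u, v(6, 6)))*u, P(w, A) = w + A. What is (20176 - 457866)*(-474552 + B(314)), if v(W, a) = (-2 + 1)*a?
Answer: -13083874173040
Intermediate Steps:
v(W, a) = -a
P(w, A) = A + w
B(u) = u²*(-6 + u) (B(u) = (u*(-1*6 + u))*u = (u*(-6 + u))*u = u²*(-6 + u))
(20176 - 457866)*(-474552 + B(314)) = (20176 - 457866)*(-474552 + 314²*(-6 + 314)) = -437690*(-474552 + 98596*308) = -437690*(-474552 + 30367568) = -437690*29893016 = -13083874173040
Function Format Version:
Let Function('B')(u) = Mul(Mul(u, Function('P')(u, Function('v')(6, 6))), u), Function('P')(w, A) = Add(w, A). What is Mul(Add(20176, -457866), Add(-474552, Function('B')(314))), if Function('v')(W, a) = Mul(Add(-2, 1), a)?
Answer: -13083874173040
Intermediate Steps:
Function('v')(W, a) = Mul(-1, a)
Function('P')(w, A) = Add(A, w)
Function('B')(u) = Mul(Pow(u, 2), Add(-6, u)) (Function('B')(u) = Mul(Mul(u, Add(Mul(-1, 6), u)), u) = Mul(Mul(u, Add(-6, u)), u) = Mul(Pow(u, 2), Add(-6, u)))
Mul(Add(20176, -457866), Add(-474552, Function('B')(314))) = Mul(Add(20176, -457866), Add(-474552, Mul(Pow(314, 2), Add(-6, 314)))) = Mul(-437690, Add(-474552, Mul(98596, 308))) = Mul(-437690, Add(-474552, 30367568)) = Mul(-437690, 29893016) = -13083874173040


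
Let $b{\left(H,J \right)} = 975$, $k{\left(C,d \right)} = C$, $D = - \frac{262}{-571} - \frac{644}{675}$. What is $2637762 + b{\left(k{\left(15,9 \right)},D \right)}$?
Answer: $2638737$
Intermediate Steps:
$D = - \frac{190874}{385425}$ ($D = \left(-262\right) \left(- \frac{1}{571}\right) - \frac{644}{675} = \frac{262}{571} - \frac{644}{675} = - \frac{190874}{385425} \approx -0.49523$)
$2637762 + b{\left(k{\left(15,9 \right)},D \right)} = 2637762 + 975 = 2638737$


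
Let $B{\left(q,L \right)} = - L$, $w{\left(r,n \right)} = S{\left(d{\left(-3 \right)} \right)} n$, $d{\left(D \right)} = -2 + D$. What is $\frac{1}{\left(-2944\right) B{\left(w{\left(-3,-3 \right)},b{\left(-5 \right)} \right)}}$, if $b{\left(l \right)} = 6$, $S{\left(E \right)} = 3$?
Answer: $\frac{1}{17664} \approx 5.6612 \cdot 10^{-5}$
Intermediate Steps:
$w{\left(r,n \right)} = 3 n$
$\frac{1}{\left(-2944\right) B{\left(w{\left(-3,-3 \right)},b{\left(-5 \right)} \right)}} = \frac{1}{\left(-2944\right) \left(\left(-1\right) 6\right)} = \frac{1}{\left(-2944\right) \left(-6\right)} = \frac{1}{17664}$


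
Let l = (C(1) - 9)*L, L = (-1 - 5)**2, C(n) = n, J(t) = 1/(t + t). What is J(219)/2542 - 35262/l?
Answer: 545285695/4453584 ≈ 122.44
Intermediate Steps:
J(t) = 1/(2*t)
L = 36 (L = (-6)**2 = 36)
l = -288 (l = (1 - 9)*36 = -8*36 = -288)
J(219)/2542 - 35262/l = ((1/2)/219)/2542 - 35262/(-288) = ((1/2)*(1/219))*(1/2542) - 35262*(-1/288) = (1/438)*(1/2542) + 1959/16 = 1/1113396 + 1959/16 = 545285695/4453584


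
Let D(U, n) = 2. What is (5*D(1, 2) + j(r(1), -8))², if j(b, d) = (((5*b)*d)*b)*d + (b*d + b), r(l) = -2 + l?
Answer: 113569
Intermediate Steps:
j(b, d) = b + b*d + 5*b²*d² (j(b, d) = ((5*b*d)*b)*d + (b + b*d) = (5*d*b²)*d + (b + b*d) = 5*b²*d² + (b + b*d) = b + b*d + 5*b²*d²)
(5*D(1, 2) + j(r(1), -8))² = (5*2 + (-2 + 1)*(1 - 8 + 5*(-2 + 1)*(-8)²))² = (10 - (1 - 8 + 5*(-1)*64))² = (10 - (1 - 8 - 320))² = (10 - 1*(-327))² = (10 + 327)² = 337² = 113569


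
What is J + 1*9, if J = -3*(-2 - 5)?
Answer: 30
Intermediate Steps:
J = 21 (J = -3*(-7) = 21)
J + 1*9 = 21 + 1*9 = 21 + 9 = 30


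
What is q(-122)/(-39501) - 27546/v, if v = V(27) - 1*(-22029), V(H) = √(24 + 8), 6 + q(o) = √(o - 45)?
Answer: -7988907697660/6389639744103 + 110184*√2/485276809 - I*√167/39501 ≈ -1.25 - 0.00032715*I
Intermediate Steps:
q(o) = -6 + √(-45 + o) (q(o) = -6 + √(o - 45) = -6 + √(-45 + o))
V(H) = 4*√2 (V(H) = √32 = 4*√2)
v = 22029 + 4*√2 (v = 4*√2 - 1*(-22029) = 4*√2 + 22029 = 22029 + 4*√2 ≈ 22035.)
q(-122)/(-39501) - 27546/v = (-6 + √(-45 - 122))/(-39501) - 27546/(22029 + 4*√2) = (-6 + √(-167))*(-1/39501) - 27546/(22029 + 4*√2) = (-6 + I*√167)*(-1/39501) - 27546/(22029 + 4*√2) = (2/13167 - I*√167/39501) - 27546/(22029 + 4*√2) = 2/13167 - 27546/(22029 + 4*√2) - I*√167/39501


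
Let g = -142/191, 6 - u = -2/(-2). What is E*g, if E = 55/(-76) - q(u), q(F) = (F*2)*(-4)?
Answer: -211935/7258 ≈ -29.200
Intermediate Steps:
u = 5 (u = 6 - (-2)/(-2) = 6 - (-2)*(-1)/2 = 6 - 1*1 = 6 - 1 = 5)
q(F) = -8*F (q(F) = (2*F)*(-4) = -8*F)
g = -142/191 (g = -142*1/191 = -142/191 ≈ -0.74346)
E = 2985/76 (E = 55/(-76) - (-8)*5 = 55*(-1/76) - 1*(-40) = -55/76 + 40 = 2985/76 ≈ 39.276)
E*g = (2985/76)*(-142/191) = -211935/7258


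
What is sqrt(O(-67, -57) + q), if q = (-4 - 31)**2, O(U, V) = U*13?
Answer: sqrt(354) ≈ 18.815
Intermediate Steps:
O(U, V) = 13*U
q = 1225 (q = (-35)**2 = 1225)
sqrt(O(-67, -57) + q) = sqrt(13*(-67) + 1225) = sqrt(-871 + 1225) = sqrt(354)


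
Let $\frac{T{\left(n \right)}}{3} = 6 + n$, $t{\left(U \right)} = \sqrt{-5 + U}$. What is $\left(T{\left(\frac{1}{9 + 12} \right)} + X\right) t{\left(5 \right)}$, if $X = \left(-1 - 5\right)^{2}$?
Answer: $0$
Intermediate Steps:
$X = 36$ ($X = \left(-6\right)^{2} = 36$)
$T{\left(n \right)} = 18 + 3 n$ ($T{\left(n \right)} = 3 \left(6 + n\right) = 18 + 3 n$)
$\left(T{\left(\frac{1}{9 + 12} \right)} + X\right) t{\left(5 \right)} = \left(\left(18 + \frac{3}{9 + 12}\right) + 36\right) \sqrt{-5 + 5} = \left(\left(18 + \frac{3}{21}\right) + 36\right) \sqrt{0} = \left(\left(18 + 3 \cdot \frac{1}{21}\right) + 36\right) 0 = \left(\left(18 + \frac{1}{7}\right) + 36\right) 0 = \left(\frac{127}{7} + 36\right) 0 = \frac{379}{7} \cdot 0 = 0$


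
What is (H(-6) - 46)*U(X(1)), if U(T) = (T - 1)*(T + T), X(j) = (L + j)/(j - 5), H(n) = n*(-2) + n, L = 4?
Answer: -225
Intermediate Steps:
H(n) = -n (H(n) = -2*n + n = -n)
X(j) = (4 + j)/(-5 + j) (X(j) = (4 + j)/(j - 5) = (4 + j)/(-5 + j))
U(T) = 2*T*(-1 + T) (U(T) = (-1 + T)*(2*T) = 2*T*(-1 + T))
(H(-6) - 46)*U(X(1)) = (-1*(-6) - 46)*(2*((4 + 1)/(-5 + 1))*(-1 + (4 + 1)/(-5 + 1))) = (6 - 46)*(2*(5/(-4))*(-1 + 5/(-4))) = -80*(-¼*5)*(-1 - ¼*5) = -80*(-5)*(-1 - 5/4)/4 = -80*(-5)*(-9)/(4*4) = -40*45/8 = -225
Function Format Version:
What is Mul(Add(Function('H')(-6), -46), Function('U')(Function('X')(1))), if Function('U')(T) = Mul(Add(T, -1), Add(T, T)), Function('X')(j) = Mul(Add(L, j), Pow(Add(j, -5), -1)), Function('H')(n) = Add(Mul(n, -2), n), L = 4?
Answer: -225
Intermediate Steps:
Function('H')(n) = Mul(-1, n) (Function('H')(n) = Add(Mul(-2, n), n) = Mul(-1, n))
Function('X')(j) = Mul(Pow(Add(-5, j), -1), Add(4, j)) (Function('X')(j) = Mul(Add(4, j), Pow(Add(j, -5), -1)) = Mul(Add(4, j), Pow(Add(-5, j), -1)) = Mul(Pow(Add(-5, j), -1), Add(4, j)))
Function('U')(T) = Mul(2, T, Add(-1, T)) (Function('U')(T) = Mul(Add(-1, T), Mul(2, T)) = Mul(2, T, Add(-1, T)))
Mul(Add(Function('H')(-6), -46), Function('U')(Function('X')(1))) = Mul(Add(Mul(-1, -6), -46), Mul(2, Mul(Pow(Add(-5, 1), -1), Add(4, 1)), Add(-1, Mul(Pow(Add(-5, 1), -1), Add(4, 1))))) = Mul(Add(6, -46), Mul(2, Mul(Pow(-4, -1), 5), Add(-1, Mul(Pow(-4, -1), 5)))) = Mul(-40, Mul(2, Mul(Rational(-1, 4), 5), Add(-1, Mul(Rational(-1, 4), 5)))) = Mul(-40, Mul(2, Rational(-5, 4), Add(-1, Rational(-5, 4)))) = Mul(-40, Mul(2, Rational(-5, 4), Rational(-9, 4))) = Mul(-40, Rational(45, 8)) = -225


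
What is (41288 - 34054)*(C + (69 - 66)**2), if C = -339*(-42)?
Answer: 103062798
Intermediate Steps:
C = 14238
(41288 - 34054)*(C + (69 - 66)**2) = (41288 - 34054)*(14238 + (69 - 66)**2) = 7234*(14238 + 3**2) = 7234*(14238 + 9) = 7234*14247 = 103062798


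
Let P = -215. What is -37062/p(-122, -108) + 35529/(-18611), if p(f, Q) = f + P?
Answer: 677787609/6271907 ≈ 108.07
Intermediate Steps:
p(f, Q) = -215 + f (p(f, Q) = f - 215 = -215 + f)
-37062/p(-122, -108) + 35529/(-18611) = -37062/(-215 - 122) + 35529/(-18611) = -37062/(-337) + 35529*(-1/18611) = -37062*(-1/337) - 35529/18611 = 37062/337 - 35529/18611 = 677787609/6271907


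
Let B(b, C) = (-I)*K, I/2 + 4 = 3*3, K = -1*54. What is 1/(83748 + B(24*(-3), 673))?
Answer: 1/84288 ≈ 1.1864e-5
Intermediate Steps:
K = -54
I = 10 (I = -8 + 2*(3*3) = -8 + 2*9 = -8 + 18 = 10)
B(b, C) = 540 (B(b, C) = -1*10*(-54) = -10*(-54) = 540)
1/(83748 + B(24*(-3), 673)) = 1/(83748 + 540) = 1/84288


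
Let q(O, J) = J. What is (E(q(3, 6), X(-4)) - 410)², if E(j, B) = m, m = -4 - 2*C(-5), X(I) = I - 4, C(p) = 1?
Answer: 173056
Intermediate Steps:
X(I) = -4 + I
m = -6 (m = -4 - 2*1 = -4 - 2 = -6)
E(j, B) = -6
(E(q(3, 6), X(-4)) - 410)² = (-6 - 410)² = (-416)² = 173056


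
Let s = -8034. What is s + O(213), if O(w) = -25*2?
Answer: -8084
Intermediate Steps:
O(w) = -50
s + O(213) = -8034 - 50 = -8084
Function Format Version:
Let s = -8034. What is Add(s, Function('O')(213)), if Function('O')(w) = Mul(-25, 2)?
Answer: -8084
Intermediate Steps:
Function('O')(w) = -50
Add(s, Function('O')(213)) = Add(-8034, -50) = -8084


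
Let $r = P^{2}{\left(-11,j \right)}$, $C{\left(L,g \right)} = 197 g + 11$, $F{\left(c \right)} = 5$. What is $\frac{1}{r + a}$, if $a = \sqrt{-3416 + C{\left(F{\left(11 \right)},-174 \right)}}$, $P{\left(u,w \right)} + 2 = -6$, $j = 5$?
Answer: $\frac{64}{41779} - \frac{3 i \sqrt{4187}}{41779} \approx 0.0015319 - 0.0046464 i$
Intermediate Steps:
$P{\left(u,w \right)} = -8$ ($P{\left(u,w \right)} = -2 - 6 = -8$)
$C{\left(L,g \right)} = 11 + 197 g$
$r = 64$ ($r = \left(-8\right)^{2} = 64$)
$a = 3 i \sqrt{4187}$ ($a = \sqrt{-3416 + \left(11 + 197 \left(-174\right)\right)} = \sqrt{-3416 + \left(11 - 34278\right)} = \sqrt{-3416 - 34267} = \sqrt{-37683} = 3 i \sqrt{4187} \approx 194.12 i$)
$\frac{1}{r + a} = \frac{1}{64 + 3 i \sqrt{4187}}$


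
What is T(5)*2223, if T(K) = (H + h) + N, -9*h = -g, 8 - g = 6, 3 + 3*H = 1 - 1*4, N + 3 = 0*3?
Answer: -10621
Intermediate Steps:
N = -3 (N = -3 + 0*3 = -3 + 0 = -3)
H = -2 (H = -1 + (1 - 1*4)/3 = -1 + (1 - 4)/3 = -1 + (⅓)*(-3) = -1 - 1 = -2)
g = 2 (g = 8 - 1*6 = 8 - 6 = 2)
h = 2/9 (h = -(-1)*2/9 = -⅑*(-2) = 2/9 ≈ 0.22222)
T(K) = -43/9 (T(K) = (-2 + 2/9) - 3 = -16/9 - 3 = -43/9)
T(5)*2223 = -43/9*2223 = -10621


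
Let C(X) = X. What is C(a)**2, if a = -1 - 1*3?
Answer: 16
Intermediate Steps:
a = -4 (a = -1 - 3 = -4)
C(a)**2 = (-4)**2 = 16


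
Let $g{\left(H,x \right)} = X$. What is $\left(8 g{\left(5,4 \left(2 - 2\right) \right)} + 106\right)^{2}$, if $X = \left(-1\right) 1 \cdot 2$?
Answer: $8100$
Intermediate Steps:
$X = -2$ ($X = \left(-1\right) 2 = -2$)
$g{\left(H,x \right)} = -2$
$\left(8 g{\left(5,4 \left(2 - 2\right) \right)} + 106\right)^{2} = \left(8 \left(-2\right) + 106\right)^{2} = \left(-16 + 106\right)^{2} = 90^{2} = 8100$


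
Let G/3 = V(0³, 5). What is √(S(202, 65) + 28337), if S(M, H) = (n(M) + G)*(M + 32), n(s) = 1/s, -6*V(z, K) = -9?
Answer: √299819207/101 ≈ 171.44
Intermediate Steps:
V(z, K) = 3/2 (V(z, K) = -⅙*(-9) = 3/2)
G = 9/2 (G = 3*(3/2) = 9/2 ≈ 4.5000)
S(M, H) = (32 + M)*(9/2 + 1/M) (S(M, H) = (1/M + 9/2)*(M + 32) = (9/2 + 1/M)*(32 + M) = (32 + M)*(9/2 + 1/M))
√(S(202, 65) + 28337) = √((145 + 32/202 + (9/2)*202) + 28337) = √((145 + 32*(1/202) + 909) + 28337) = √((145 + 16/101 + 909) + 28337) = √(106470/101 + 28337) = √(2968507/101) = √299819207/101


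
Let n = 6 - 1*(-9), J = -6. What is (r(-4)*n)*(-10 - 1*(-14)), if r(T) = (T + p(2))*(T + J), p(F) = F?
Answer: 1200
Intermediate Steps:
n = 15 (n = 6 + 9 = 15)
r(T) = (-6 + T)*(2 + T) (r(T) = (T + 2)*(T - 6) = (2 + T)*(-6 + T) = (-6 + T)*(2 + T))
(r(-4)*n)*(-10 - 1*(-14)) = ((-12 + (-4)² - 4*(-4))*15)*(-10 - 1*(-14)) = ((-12 + 16 + 16)*15)*(-10 + 14) = (20*15)*4 = 300*4 = 1200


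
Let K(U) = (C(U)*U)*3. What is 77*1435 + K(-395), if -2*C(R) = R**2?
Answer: 185110615/2 ≈ 9.2555e+7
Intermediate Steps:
C(R) = -R**2/2
K(U) = -3*U**3/2 (K(U) = ((-U**2/2)*U)*3 = -U**3/2*3 = -3*U**3/2)
77*1435 + K(-395) = 77*1435 - 3/2*(-395)**3 = 110495 - 3/2*(-61629875) = 110495 + 184889625/2 = 185110615/2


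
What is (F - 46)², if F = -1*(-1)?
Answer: 2025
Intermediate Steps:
F = 1
(F - 46)² = (1 - 46)² = (-45)² = 2025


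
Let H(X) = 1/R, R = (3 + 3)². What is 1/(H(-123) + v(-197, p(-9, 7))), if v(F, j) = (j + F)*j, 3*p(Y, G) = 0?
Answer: 36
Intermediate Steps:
p(Y, G) = 0 (p(Y, G) = (⅓)*0 = 0)
v(F, j) = j*(F + j) (v(F, j) = (F + j)*j = j*(F + j))
R = 36 (R = 6² = 36)
H(X) = 1/36
1/(H(-123) + v(-197, p(-9, 7))) = 1/(1/36 + 0*(-197 + 0)) = 1/(1/36 + 0*(-197)) = 1/(1/36 + 0) = 1/(1/36) = 36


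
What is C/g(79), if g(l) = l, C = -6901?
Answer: -6901/79 ≈ -87.354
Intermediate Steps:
C/g(79) = -6901/79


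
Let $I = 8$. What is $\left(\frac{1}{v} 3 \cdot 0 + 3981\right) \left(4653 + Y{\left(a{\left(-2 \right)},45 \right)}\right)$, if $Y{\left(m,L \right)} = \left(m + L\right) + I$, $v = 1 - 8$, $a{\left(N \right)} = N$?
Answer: $18726624$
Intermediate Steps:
$v = -7$ ($v = 1 - 8 = -7$)
$Y{\left(m,L \right)} = 8 + L + m$ ($Y{\left(m,L \right)} = \left(m + L\right) + 8 = \left(L + m\right) + 8 = 8 + L + m$)
$\left(\frac{1}{v} 3 \cdot 0 + 3981\right) \left(4653 + Y{\left(a{\left(-2 \right)},45 \right)}\right) = \left(\frac{1}{-7} \cdot 3 \cdot 0 + 3981\right) \left(4653 + \left(8 + 45 - 2\right)\right) = \left(\left(- \frac{1}{7}\right) 3 \cdot 0 + 3981\right) \left(4653 + 51\right) = \left(\left(- \frac{3}{7}\right) 0 + 3981\right) 4704 = \left(0 + 3981\right) 4704 = 3981 \cdot 4704 = 18726624$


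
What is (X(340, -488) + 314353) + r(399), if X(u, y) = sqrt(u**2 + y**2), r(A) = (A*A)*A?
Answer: 63835552 + 4*sqrt(22109) ≈ 6.3836e+7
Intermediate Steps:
r(A) = A**3 (r(A) = A**2*A = A**3)
(X(340, -488) + 314353) + r(399) = (sqrt(340**2 + (-488)**2) + 314353) + 399**3 = (sqrt(115600 + 238144) + 314353) + 63521199 = (sqrt(353744) + 314353) + 63521199 = (4*sqrt(22109) + 314353) + 63521199 = (314353 + 4*sqrt(22109)) + 63521199 = 63835552 + 4*sqrt(22109)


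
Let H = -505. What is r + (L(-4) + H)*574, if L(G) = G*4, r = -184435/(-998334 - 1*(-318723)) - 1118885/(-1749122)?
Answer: -355491150922971463/1188722551542 ≈ -2.9905e+5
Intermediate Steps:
r = 1083005869805/1188722551542 (r = -184435/(-998334 + 318723) - 1118885*(-1/1749122) = -184435/(-679611) + 1118885/1749122 = -184435*(-1/679611) + 1118885/1749122 = 184435/679611 + 1118885/1749122 = 1083005869805/1188722551542 ≈ 0.91107)
L(G) = 4*G
r + (L(-4) + H)*574 = 1083005869805/1188722551542 + (4*(-4) - 505)*574 = 1083005869805/1188722551542 + (-16 - 505)*574 = 1083005869805/1188722551542 - 521*574 = 1083005869805/1188722551542 - 299054 = -355491150922971463/1188722551542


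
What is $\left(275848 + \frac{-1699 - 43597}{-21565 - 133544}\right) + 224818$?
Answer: $\frac{521193610}{1041} \approx 5.0067 \cdot 10^{5}$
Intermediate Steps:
$\left(275848 + \frac{-1699 - 43597}{-21565 - 133544}\right) + 224818 = \left(275848 - \frac{45296}{-155109}\right) + 224818 = \left(275848 - - \frac{304}{1041}\right) + 224818 = \left(275848 + \frac{304}{1041}\right) + 224818 = \frac{287158072}{1041} + 224818 = \frac{521193610}{1041}$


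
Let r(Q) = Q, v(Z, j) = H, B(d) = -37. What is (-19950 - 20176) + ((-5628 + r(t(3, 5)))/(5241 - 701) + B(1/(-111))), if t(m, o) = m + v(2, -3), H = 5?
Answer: -9117282/227 ≈ -40164.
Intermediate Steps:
v(Z, j) = 5
t(m, o) = 5 + m (t(m, o) = m + 5 = 5 + m)
(-19950 - 20176) + ((-5628 + r(t(3, 5)))/(5241 - 701) + B(1/(-111))) = (-19950 - 20176) + ((-5628 + (5 + 3))/(5241 - 701) - 37) = -40126 + ((-5628 + 8)/4540 - 37) = -40126 + (-5620*1/4540 - 37) = -40126 + (-281/227 - 37) = -40126 - 8680/227 = -9117282/227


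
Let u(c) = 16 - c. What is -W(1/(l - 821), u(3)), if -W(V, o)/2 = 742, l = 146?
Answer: 1484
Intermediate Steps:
W(V, o) = -1484 (W(V, o) = -2*742 = -1484)
-W(1/(l - 821), u(3)) = -1*(-1484) = 1484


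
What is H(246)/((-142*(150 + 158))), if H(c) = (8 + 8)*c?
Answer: -492/5467 ≈ -0.089995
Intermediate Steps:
H(c) = 16*c
H(246)/((-142*(150 + 158))) = (16*246)/((-142*(150 + 158))) = 3936/((-142*308)) = 3936/(-43736) = 3936*(-1/43736) = -492/5467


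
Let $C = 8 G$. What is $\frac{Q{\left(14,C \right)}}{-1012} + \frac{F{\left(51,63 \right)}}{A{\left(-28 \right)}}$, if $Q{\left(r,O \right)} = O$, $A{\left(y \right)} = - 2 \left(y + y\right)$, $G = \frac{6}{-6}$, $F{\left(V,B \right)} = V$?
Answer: $\frac{13127}{28336} \approx 0.46326$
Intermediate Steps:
$G = -1$ ($G = 6 \left(- \frac{1}{6}\right) = -1$)
$A{\left(y \right)} = - 4 y$ ($A{\left(y \right)} = - 2 \cdot 2 y = - 4 y$)
$C = -8$ ($C = 8 \left(-1\right) = -8$)
$\frac{Q{\left(14,C \right)}}{-1012} + \frac{F{\left(51,63 \right)}}{A{\left(-28 \right)}} = - \frac{8}{-1012} + \frac{51}{\left(-4\right) \left(-28\right)} = \left(-8\right) \left(- \frac{1}{1012}\right) + \frac{51}{112} = \frac{2}{253} + 51 \cdot \frac{1}{112} = \frac{2}{253} + \frac{51}{112} = \frac{13127}{28336}$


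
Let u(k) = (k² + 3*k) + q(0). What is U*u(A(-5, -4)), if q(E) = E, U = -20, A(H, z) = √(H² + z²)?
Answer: -820 - 60*√41 ≈ -1204.2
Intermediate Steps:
u(k) = k² + 3*k (u(k) = (k² + 3*k) + 0 = k² + 3*k)
U*u(A(-5, -4)) = -20*√((-5)² + (-4)²)*(3 + √((-5)² + (-4)²)) = -20*√(25 + 16)*(3 + √(25 + 16)) = -20*√41*(3 + √41)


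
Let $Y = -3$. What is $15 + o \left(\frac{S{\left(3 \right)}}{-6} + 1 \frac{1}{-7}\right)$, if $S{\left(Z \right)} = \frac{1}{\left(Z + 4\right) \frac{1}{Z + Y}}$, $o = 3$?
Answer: $\frac{102}{7} \approx 14.571$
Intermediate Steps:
$S{\left(Z \right)} = \frac{-3 + Z}{4 + Z}$ ($S{\left(Z \right)} = \frac{1}{\left(Z + 4\right) \frac{1}{Z - 3}} = \frac{1}{\left(4 + Z\right) \frac{1}{-3 + Z}} = \frac{1}{\frac{1}{-3 + Z} \left(4 + Z\right)} = \frac{-3 + Z}{4 + Z}$)
$15 + o \left(\frac{S{\left(3 \right)}}{-6} + 1 \frac{1}{-7}\right) = 15 + 3 \left(\frac{\frac{1}{4 + 3} \left(-3 + 3\right)}{-6} + 1 \frac{1}{-7}\right) = 15 + 3 \left(\frac{1}{7} \cdot 0 \left(- \frac{1}{6}\right) + 1 \left(- \frac{1}{7}\right)\right) = 15 + 3 \left(\frac{1}{7} \cdot 0 \left(- \frac{1}{6}\right) - \frac{1}{7}\right) = 15 + 3 \left(0 \left(- \frac{1}{6}\right) - \frac{1}{7}\right) = 15 + 3 \left(0 - \frac{1}{7}\right) = 15 + 3 \left(- \frac{1}{7}\right) = 15 - \frac{3}{7} = \frac{102}{7}$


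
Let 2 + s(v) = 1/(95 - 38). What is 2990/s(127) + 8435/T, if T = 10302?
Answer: -1754816705/1164126 ≈ -1507.4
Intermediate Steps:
s(v) = -113/57 (s(v) = -2 + 1/(95 - 38) = -2 + 1/57 = -113/57)
2990/s(127) + 8435/T = 2990/(-113/57) + 8435/10302 = 2990*(-57/113) + 8435*(1/10302) = -170430/113 + 8435/10302 = -1754816705/1164126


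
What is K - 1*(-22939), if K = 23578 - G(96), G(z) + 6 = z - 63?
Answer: 46490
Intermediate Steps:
G(z) = -69 + z (G(z) = -6 + (z - 63) = -6 + (-63 + z) = -69 + z)
K = 23551 (K = 23578 - (-69 + 96) = 23578 - 1*27 = 23578 - 27 = 23551)
K - 1*(-22939) = 23551 - 1*(-22939) = 23551 + 22939 = 46490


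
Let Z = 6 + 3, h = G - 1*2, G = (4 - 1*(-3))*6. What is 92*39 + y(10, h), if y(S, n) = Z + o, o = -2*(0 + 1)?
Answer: 3595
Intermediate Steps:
G = 42 (G = (4 + 3)*6 = 7*6 = 42)
h = 40 (h = 42 - 1*2 = 42 - 2 = 40)
o = -2 (o = -2*1 = -2)
Z = 9
y(S, n) = 7 (y(S, n) = 9 - 2 = 7)
92*39 + y(10, h) = 92*39 + 7 = 3588 + 7 = 3595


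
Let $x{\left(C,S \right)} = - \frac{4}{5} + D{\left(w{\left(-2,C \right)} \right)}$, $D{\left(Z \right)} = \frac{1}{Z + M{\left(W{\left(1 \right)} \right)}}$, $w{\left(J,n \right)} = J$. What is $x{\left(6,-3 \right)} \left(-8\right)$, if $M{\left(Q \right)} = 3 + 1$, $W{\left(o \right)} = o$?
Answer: $\frac{12}{5} \approx 2.4$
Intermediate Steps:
$M{\left(Q \right)} = 4$
$D{\left(Z \right)} = \frac{1}{4 + Z}$ ($D{\left(Z \right)} = \frac{1}{Z + 4} = \frac{1}{4 + Z}$)
$x{\left(C,S \right)} = - \frac{3}{10}$ ($x{\left(C,S \right)} = - \frac{4}{5} + \frac{1}{4 - 2} = \left(-4\right) \frac{1}{5} + \frac{1}{2} = - \frac{4}{5} + \frac{1}{2} = - \frac{3}{10}$)
$x{\left(6,-3 \right)} \left(-8\right) = \left(- \frac{3}{10}\right) \left(-8\right) = \frac{12}{5}$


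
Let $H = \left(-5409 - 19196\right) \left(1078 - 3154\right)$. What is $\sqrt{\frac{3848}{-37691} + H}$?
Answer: $\frac{2 \sqrt{18141201473053853}}{37691} \approx 7147.0$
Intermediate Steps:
$H = 51079980$ ($H = - 24605 \left(1078 - 3154\right) = \left(-24605\right) \left(-2076\right) = 51079980$)
$\sqrt{\frac{3848}{-37691} + H} = \sqrt{\frac{3848}{-37691} + 51079980} = \sqrt{3848 \left(- \frac{1}{37691}\right) + 51079980} = \sqrt{- \frac{3848}{37691} + 51079980} = \sqrt{\frac{1925255522332}{37691}} = \frac{2 \sqrt{18141201473053853}}{37691}$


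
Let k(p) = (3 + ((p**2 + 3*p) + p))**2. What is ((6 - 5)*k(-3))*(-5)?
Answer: 0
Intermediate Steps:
k(p) = (3 + p**2 + 4*p)**2 (k(p) = (3 + (p**2 + 4*p))**2 = (3 + p**2 + 4*p)**2)
((6 - 5)*k(-3))*(-5) = ((6 - 5)*(3 + (-3)**2 + 4*(-3))**2)*(-5) = (1*(3 + 9 - 12)**2)*(-5) = (1*0**2)*(-5) = (1*0)*(-5) = 0*(-5) = 0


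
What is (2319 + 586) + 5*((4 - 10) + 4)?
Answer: 2895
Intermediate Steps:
(2319 + 586) + 5*((4 - 10) + 4) = 2905 + 5*(-6 + 4) = 2905 + 5*(-2) = 2905 - 10 = 2895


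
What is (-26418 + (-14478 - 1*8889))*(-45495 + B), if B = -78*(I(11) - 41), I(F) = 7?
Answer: 2132938755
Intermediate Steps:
B = 2652 (B = -78*(7 - 41) = -78*(-34) = 2652)
(-26418 + (-14478 - 1*8889))*(-45495 + B) = (-26418 + (-14478 - 1*8889))*(-45495 + 2652) = (-26418 + (-14478 - 8889))*(-42843) = (-26418 - 23367)*(-42843) = -49785*(-42843) = 2132938755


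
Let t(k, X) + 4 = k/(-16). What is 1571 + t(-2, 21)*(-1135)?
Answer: 47753/8 ≈ 5969.1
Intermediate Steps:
t(k, X) = -4 - k/16 (t(k, X) = -4 + k/(-16) = -4 + k*(-1/16) = -4 - k/16)
1571 + t(-2, 21)*(-1135) = 1571 + (-4 - 1/16*(-2))*(-1135) = 1571 + (-4 + ⅛)*(-1135) = 1571 - 31/8*(-1135) = 1571 + 35185/8 = 47753/8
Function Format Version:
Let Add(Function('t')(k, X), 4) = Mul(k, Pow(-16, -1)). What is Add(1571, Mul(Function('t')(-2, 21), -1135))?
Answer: Rational(47753, 8) ≈ 5969.1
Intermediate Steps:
Function('t')(k, X) = Add(-4, Mul(Rational(-1, 16), k)) (Function('t')(k, X) = Add(-4, Mul(k, Pow(-16, -1))) = Add(-4, Mul(k, Rational(-1, 16))) = Add(-4, Mul(Rational(-1, 16), k)))
Add(1571, Mul(Function('t')(-2, 21), -1135)) = Add(1571, Mul(Add(-4, Mul(Rational(-1, 16), -2)), -1135)) = Add(1571, Mul(Add(-4, Rational(1, 8)), -1135)) = Add(1571, Mul(Rational(-31, 8), -1135)) = Add(1571, Rational(35185, 8)) = Rational(47753, 8)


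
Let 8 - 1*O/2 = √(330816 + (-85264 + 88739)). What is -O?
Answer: -16 + 2*√334291 ≈ 1140.4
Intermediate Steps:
O = 16 - 2*√334291 (O = 16 - 2*√(330816 + (-85264 + 88739)) = 16 - 2*√(330816 + 3475) = 16 - 2*√334291 ≈ -1140.4)
-O = -(16 - 2*√334291) = -16 + 2*√334291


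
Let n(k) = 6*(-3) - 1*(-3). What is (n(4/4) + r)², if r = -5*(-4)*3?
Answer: 2025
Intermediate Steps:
r = 60 (r = 20*3 = 60)
n(k) = -15 (n(k) = -18 + 3 = -15)
(n(4/4) + r)² = (-15 + 60)² = 45² = 2025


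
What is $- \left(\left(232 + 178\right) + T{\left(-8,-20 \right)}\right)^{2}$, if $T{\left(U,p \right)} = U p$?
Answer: $-324900$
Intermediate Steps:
$- \left(\left(232 + 178\right) + T{\left(-8,-20 \right)}\right)^{2} = - \left(\left(232 + 178\right) - -160\right)^{2} = - \left(410 + 160\right)^{2} = - 570^{2} = \left(-1\right) 324900 = -324900$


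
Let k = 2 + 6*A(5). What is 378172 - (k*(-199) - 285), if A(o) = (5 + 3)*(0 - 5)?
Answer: 331095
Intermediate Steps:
A(o) = -40 (A(o) = 8*(-5) = -40)
k = -238 (k = 2 + 6*(-40) = 2 - 240 = -238)
378172 - (k*(-199) - 285) = 378172 - (-238*(-199) - 285) = 378172 - (47362 - 285) = 378172 - 1*47077 = 378172 - 47077 = 331095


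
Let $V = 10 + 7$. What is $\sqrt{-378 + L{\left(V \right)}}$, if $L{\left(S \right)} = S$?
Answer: $19 i \approx 19.0 i$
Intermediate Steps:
$V = 17$
$\sqrt{-378 + L{\left(V \right)}} = \sqrt{-378 + 17} = \sqrt{-361} = 19 i$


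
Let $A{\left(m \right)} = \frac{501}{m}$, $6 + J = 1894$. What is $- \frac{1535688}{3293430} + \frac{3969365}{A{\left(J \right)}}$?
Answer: $\frac{587654625906236}{39285915} \approx 1.4958 \cdot 10^{7}$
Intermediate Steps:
$J = 1888$ ($J = -6 + 1894 = 1888$)
$- \frac{1535688}{3293430} + \frac{3969365}{A{\left(J \right)}} = - \frac{1535688}{3293430} + \frac{3969365}{501 \cdot \frac{1}{1888}} = \left(-1535688\right) \frac{1}{3293430} + \frac{3969365}{501 \cdot \frac{1}{1888}} = - \frac{36564}{78415} + \frac{3969365}{\frac{501}{1888}} = - \frac{36564}{78415} + 3969365 \cdot \frac{1888}{501} = - \frac{36564}{78415} + \frac{7494161120}{501} = \frac{587654625906236}{39285915}$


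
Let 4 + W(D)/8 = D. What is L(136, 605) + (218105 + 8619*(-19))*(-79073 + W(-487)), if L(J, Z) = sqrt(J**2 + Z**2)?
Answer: -4510606344 + sqrt(384521) ≈ -4.5106e+9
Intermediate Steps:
W(D) = -32 + 8*D
L(136, 605) + (218105 + 8619*(-19))*(-79073 + W(-487)) = sqrt(136**2 + 605**2) + (218105 + 8619*(-19))*(-79073 + (-32 + 8*(-487))) = sqrt(18496 + 366025) + (218105 - 163761)*(-79073 + (-32 - 3896)) = sqrt(384521) + 54344*(-79073 - 3928) = sqrt(384521) + 54344*(-83001) = sqrt(384521) - 4510606344 = -4510606344 + sqrt(384521)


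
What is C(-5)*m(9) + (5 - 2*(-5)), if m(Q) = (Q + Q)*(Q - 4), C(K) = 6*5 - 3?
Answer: 2445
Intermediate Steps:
C(K) = 27 (C(K) = 30 - 3 = 27)
m(Q) = 2*Q*(-4 + Q) (m(Q) = (2*Q)*(-4 + Q) = 2*Q*(-4 + Q))
C(-5)*m(9) + (5 - 2*(-5)) = 27*(2*9*(-4 + 9)) + (5 - 2*(-5)) = 27*(2*9*5) + (5 + 10) = 27*90 + 15 = 2430 + 15 = 2445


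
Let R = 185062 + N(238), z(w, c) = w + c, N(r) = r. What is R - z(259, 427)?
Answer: 184614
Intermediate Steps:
z(w, c) = c + w
R = 185300 (R = 185062 + 238 = 185300)
R - z(259, 427) = 185300 - (427 + 259) = 185300 - 1*686 = 185300 - 686 = 184614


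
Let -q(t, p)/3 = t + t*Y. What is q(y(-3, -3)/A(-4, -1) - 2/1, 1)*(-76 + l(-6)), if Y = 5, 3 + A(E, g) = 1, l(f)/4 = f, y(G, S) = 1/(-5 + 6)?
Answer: -4500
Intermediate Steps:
y(G, S) = 1 (y(G, S) = 1/1 = 1)
l(f) = 4*f
A(E, g) = -2 (A(E, g) = -3 + 1 = -2)
q(t, p) = -18*t (q(t, p) = -3*(t + t*5) = -3*(t + 5*t) = -18*t)
q(y(-3, -3)/A(-4, -1) - 2/1, 1)*(-76 + l(-6)) = (-18*(1/(-2) - 2/1))*(-76 + 4*(-6)) = (-18*(1*(-½) - 2*1))*(-76 - 24) = -18*(-½ - 2)*(-100) = -18*(-5/2)*(-100) = 45*(-100) = -4500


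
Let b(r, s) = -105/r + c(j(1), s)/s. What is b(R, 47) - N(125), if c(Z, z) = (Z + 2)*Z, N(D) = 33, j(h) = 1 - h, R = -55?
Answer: -342/11 ≈ -31.091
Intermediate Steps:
c(Z, z) = Z*(2 + Z) (c(Z, z) = (2 + Z)*Z = Z*(2 + Z))
b(r, s) = -105/r (b(r, s) = -105/r + ((1 - 1*1)*(2 + (1 - 1*1)))/s = -105/r + ((1 - 1)*(2 + (1 - 1)))/s = -105/r + (0*(2 + 0))/s = -105/r + (0*2)/s = -105/r + 0/s = -105/r + 0 = -105/r)
b(R, 47) - N(125) = -105/(-55) - 1*33 = -105*(-1/55) - 33 = 21/11 - 33 = -342/11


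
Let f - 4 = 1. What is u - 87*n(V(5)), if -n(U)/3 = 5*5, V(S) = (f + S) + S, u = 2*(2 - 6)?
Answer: 6517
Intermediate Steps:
f = 5 (f = 4 + 1 = 5)
u = -8 (u = 2*(-4) = -8)
V(S) = 5 + 2*S (V(S) = (5 + S) + S = 5 + 2*S)
n(U) = -75 (n(U) = -15*5 = -3*25 = -75)
u - 87*n(V(5)) = -8 - 87*(-75) = -8 + 6525 = 6517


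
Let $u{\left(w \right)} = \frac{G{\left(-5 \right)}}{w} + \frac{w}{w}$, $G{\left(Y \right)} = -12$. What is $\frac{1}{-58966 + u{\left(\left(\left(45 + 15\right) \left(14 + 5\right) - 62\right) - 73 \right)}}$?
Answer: $- \frac{335}{19753279} \approx -1.6959 \cdot 10^{-5}$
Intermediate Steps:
$u{\left(w \right)} = 1 - \frac{12}{w}$ ($u{\left(w \right)} = - \frac{12}{w} + \frac{w}{w} = - \frac{12}{w} + 1 = 1 - \frac{12}{w}$)
$\frac{1}{-58966 + u{\left(\left(\left(45 + 15\right) \left(14 + 5\right) - 62\right) - 73 \right)}} = \frac{1}{-58966 + \frac{-12 - \left(135 - \left(45 + 15\right) \left(14 + 5\right)\right)}{\left(\left(45 + 15\right) \left(14 + 5\right) - 62\right) - 73}} = \frac{1}{-58966 + \frac{-12 + \left(\left(60 \cdot 19 - 62\right) - 73\right)}{\left(60 \cdot 19 - 62\right) - 73}} = \frac{1}{-58966 + \frac{-12 + \left(\left(1140 - 62\right) - 73\right)}{\left(1140 - 62\right) - 73}} = \frac{1}{-58966 + \frac{-12 + \left(1078 - 73\right)}{1078 - 73}} = \frac{1}{-58966 + \frac{-12 + 1005}{1005}} = \frac{1}{-58966 + \frac{1}{1005} \cdot 993} = \frac{1}{-58966 + \frac{331}{335}} = \frac{1}{- \frac{19753279}{335}} = - \frac{335}{19753279}$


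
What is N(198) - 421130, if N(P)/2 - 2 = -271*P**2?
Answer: -21669694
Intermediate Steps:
N(P) = 4 - 542*P**2 (N(P) = 4 + 2*(-271*P**2) = 4 - 542*P**2)
N(198) - 421130 = (4 - 542*198**2) - 421130 = (4 - 542*39204) - 421130 = (4 - 21248568) - 421130 = -21248564 - 421130 = -21669694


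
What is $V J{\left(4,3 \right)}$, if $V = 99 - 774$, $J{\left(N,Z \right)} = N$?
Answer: $-2700$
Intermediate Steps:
$V = -675$
$V J{\left(4,3 \right)} = \left(-675\right) 4 = -2700$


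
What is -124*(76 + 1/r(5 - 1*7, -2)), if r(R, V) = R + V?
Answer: -9393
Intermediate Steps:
-124*(76 + 1/r(5 - 1*7, -2)) = -124*(76 + 1/((5 - 1*7) - 2)) = -124*(76 + 1/((5 - 7) - 2)) = -124*(76 + 1/(-2 - 2)) = -124*(76 + 1/(-4)) = -124*(76 - 1/4) = -124*303/4 = -9393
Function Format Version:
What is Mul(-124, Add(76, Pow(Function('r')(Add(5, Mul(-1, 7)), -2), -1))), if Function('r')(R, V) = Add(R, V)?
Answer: -9393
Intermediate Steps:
Mul(-124, Add(76, Pow(Function('r')(Add(5, Mul(-1, 7)), -2), -1))) = Mul(-124, Add(76, Pow(Add(Add(5, Mul(-1, 7)), -2), -1))) = Mul(-124, Add(76, Pow(Add(Add(5, -7), -2), -1))) = Mul(-124, Add(76, Pow(Add(-2, -2), -1))) = Mul(-124, Add(76, Pow(-4, -1))) = Mul(-124, Add(76, Rational(-1, 4))) = Mul(-124, Rational(303, 4)) = -9393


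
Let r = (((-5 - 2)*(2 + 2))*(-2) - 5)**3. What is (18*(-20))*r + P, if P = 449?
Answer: -47753911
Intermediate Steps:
r = 132651 (r = (-7*4*(-2) - 5)**3 = (-28*(-2) - 5)**3 = (56 - 5)**3 = 51**3 = 132651)
(18*(-20))*r + P = (18*(-20))*132651 + 449 = -360*132651 + 449 = -47754360 + 449 = -47753911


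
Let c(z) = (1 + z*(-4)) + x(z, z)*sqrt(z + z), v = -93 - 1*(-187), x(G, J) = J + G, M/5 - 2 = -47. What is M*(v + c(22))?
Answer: -1575 - 19800*sqrt(11) ≈ -67244.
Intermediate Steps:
M = -225 (M = 10 + 5*(-47) = 10 - 235 = -225)
x(G, J) = G + J
v = 94 (v = -93 + 187 = 94)
c(z) = 1 - 4*z + 2*sqrt(2)*z**(3/2) (c(z) = (1 + z*(-4)) + (z + z)*sqrt(z + z) = (1 - 4*z) + (2*z)*sqrt(2*z) = (1 - 4*z) + (2*z)*(sqrt(2)*sqrt(z)) = (1 - 4*z) + 2*sqrt(2)*z**(3/2) = 1 - 4*z + 2*sqrt(2)*z**(3/2))
M*(v + c(22)) = -225*(94 + (1 - 4*22 + 2*sqrt(2)*22**(3/2))) = -225*(94 + (1 - 88 + 2*sqrt(2)*(22*sqrt(22)))) = -225*(94 + (1 - 88 + 88*sqrt(11))) = -225*(94 + (-87 + 88*sqrt(11))) = -225*(7 + 88*sqrt(11)) = -1575 - 19800*sqrt(11)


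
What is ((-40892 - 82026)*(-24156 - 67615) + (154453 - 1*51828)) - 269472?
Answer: 11280140931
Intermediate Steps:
((-40892 - 82026)*(-24156 - 67615) + (154453 - 1*51828)) - 269472 = (-122918*(-91771) + (154453 - 51828)) - 269472 = (11280307778 + 102625) - 269472 = 11280410403 - 269472 = 11280140931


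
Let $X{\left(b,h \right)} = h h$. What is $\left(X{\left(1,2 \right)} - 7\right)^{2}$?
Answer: $9$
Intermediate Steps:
$X{\left(b,h \right)} = h^{2}$
$\left(X{\left(1,2 \right)} - 7\right)^{2} = \left(2^{2} - 7\right)^{2} = \left(4 - 7\right)^{2} = \left(-3\right)^{2} = 9$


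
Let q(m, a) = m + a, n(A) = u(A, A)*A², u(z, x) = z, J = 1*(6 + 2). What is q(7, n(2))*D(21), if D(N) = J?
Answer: 120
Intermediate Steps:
J = 8 (J = 1*8 = 8)
D(N) = 8
n(A) = A³ (n(A) = A*A² = A³)
q(m, a) = a + m
q(7, n(2))*D(21) = (2³ + 7)*8 = (8 + 7)*8 = 15*8 = 120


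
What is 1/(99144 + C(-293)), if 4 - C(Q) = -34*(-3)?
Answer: 1/99046 ≈ 1.0096e-5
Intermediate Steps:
C(Q) = -98 (C(Q) = 4 - (-34)*(-3) = 4 - 1*102 = 4 - 102 = -98)
1/(99144 + C(-293)) = 1/(99144 - 98) = 1/99046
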